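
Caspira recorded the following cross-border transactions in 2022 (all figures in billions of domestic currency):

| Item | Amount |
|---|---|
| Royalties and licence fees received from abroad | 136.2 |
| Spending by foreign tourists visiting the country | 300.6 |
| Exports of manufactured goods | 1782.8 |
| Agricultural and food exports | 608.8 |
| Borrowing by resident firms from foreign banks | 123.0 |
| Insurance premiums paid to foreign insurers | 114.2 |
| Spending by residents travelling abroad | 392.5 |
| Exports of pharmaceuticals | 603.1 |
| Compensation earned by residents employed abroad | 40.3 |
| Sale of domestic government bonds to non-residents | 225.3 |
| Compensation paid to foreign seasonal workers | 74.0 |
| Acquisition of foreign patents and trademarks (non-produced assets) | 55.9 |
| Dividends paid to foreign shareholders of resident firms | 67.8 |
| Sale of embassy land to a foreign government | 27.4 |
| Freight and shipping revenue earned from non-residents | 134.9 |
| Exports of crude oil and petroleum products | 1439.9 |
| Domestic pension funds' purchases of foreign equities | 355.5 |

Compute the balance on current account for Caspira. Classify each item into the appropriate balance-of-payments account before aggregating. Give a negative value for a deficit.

Goods: 1782.8 + 1439.9 + 608.8 + 603.1 = 4434.6
Services: 134.9 - 114.2 - 392.5 + 300.6 + 136.2 = 65.0
Primary income: -67.8 - 74.0 + 40.3 = -101.5
Current account = 4434.6 + 65.0 + (-101.5) = 4398.1
(Excluded from the current account — financial account: borrowing by resident firms from foreign banks 123.0, sale of domestic government bonds to non-residents 225.3, domestic pension funds' purchases of foreign equities 355.5; capital account: acquisition of foreign patents and trademarks (non-produced assets) 55.9, sale of embassy land to a foreign government 27.4.)

4398.1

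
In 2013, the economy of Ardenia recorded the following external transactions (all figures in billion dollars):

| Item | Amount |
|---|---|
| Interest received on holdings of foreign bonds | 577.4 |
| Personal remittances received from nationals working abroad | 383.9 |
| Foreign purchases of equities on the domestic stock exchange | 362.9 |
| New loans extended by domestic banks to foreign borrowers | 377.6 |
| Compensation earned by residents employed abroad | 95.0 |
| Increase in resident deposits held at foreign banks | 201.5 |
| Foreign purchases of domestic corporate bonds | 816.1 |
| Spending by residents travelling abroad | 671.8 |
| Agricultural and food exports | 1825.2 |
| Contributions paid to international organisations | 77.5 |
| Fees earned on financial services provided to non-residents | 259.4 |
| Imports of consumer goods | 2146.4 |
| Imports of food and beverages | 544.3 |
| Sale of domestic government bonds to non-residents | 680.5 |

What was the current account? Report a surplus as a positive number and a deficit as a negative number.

Goods: -2146.4 + 1825.2 - 544.3 = -865.5
Services: 259.4 - 671.8 = -412.4
Primary income: 577.4 + 95.0 = 672.4
Secondary income: 383.9 - 77.5 = 306.4
Current account = (-865.5) + (-412.4) + 672.4 + 306.4 = -299.1
(Excluded from the current account — financial account: foreign purchases of equities on the domestic stock exchange 362.9, new loans extended by domestic banks to foreign borrowers 377.6, increase in resident deposits held at foreign banks 201.5, foreign purchases of domestic corporate bonds 816.1, sale of domestic government bonds to non-residents 680.5.)

-299.1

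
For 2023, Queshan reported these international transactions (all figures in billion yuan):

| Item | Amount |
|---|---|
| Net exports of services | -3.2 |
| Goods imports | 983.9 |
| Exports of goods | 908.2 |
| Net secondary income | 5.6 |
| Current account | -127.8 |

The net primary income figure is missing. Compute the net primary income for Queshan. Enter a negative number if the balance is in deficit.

-54.5

Current account = goods balance + services balance + net primary income + net secondary income
Sum of the known components = -73.3
Net primary income = CA - (known components) = -127.8 - (-73.3) = -54.5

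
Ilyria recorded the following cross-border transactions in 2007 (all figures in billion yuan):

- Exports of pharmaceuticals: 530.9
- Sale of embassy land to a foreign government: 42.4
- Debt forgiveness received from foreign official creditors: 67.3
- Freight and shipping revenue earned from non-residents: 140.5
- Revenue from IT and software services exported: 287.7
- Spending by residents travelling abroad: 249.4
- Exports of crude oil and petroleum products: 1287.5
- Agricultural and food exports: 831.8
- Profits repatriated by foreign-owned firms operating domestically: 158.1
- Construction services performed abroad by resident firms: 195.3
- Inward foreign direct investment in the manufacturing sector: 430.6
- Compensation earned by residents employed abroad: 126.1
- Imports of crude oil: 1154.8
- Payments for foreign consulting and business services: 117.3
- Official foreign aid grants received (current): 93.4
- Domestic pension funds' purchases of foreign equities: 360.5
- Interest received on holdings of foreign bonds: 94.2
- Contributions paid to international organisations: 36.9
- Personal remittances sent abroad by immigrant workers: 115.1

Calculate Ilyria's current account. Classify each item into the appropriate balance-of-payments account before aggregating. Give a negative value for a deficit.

1755.8

Goods: 530.9 - 1154.8 + 831.8 + 1287.5 = 1495.4
Services: -117.3 - 249.4 + 287.7 + 140.5 + 195.3 = 256.8
Primary income: 126.1 + 94.2 - 158.1 = 62.2
Secondary income: -115.1 - 36.9 + 93.4 = -58.6
Current account = 1495.4 + 256.8 + 62.2 + (-58.6) = 1755.8
(Excluded from the current account — capital account: sale of embassy land to a foreign government 42.4, debt forgiveness received from foreign official creditors 67.3; financial account: inward foreign direct investment in the manufacturing sector 430.6, domestic pension funds' purchases of foreign equities 360.5.)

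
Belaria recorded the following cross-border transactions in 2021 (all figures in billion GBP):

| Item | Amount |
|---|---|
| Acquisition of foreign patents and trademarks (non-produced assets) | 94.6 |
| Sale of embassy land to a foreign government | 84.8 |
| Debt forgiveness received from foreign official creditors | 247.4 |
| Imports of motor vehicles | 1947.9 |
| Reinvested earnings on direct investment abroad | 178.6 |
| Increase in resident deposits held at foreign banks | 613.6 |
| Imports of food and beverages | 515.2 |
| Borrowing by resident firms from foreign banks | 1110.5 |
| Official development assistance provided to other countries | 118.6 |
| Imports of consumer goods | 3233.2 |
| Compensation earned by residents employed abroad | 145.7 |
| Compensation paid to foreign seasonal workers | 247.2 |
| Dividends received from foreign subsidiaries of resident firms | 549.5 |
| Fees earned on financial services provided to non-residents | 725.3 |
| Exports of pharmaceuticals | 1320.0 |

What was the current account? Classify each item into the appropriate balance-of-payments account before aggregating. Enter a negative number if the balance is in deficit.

-3143.0

Goods: 1320.0 - 3233.2 - 1947.9 - 515.2 = -4376.3
Services: 725.3
Primary income: 178.6 - 247.2 + 145.7 + 549.5 = 626.6
Secondary income: -118.6
Current account = (-4376.3) + 725.3 + 626.6 + (-118.6) = -3143.0
(Excluded from the current account — capital account: acquisition of foreign patents and trademarks (non-produced assets) 94.6, sale of embassy land to a foreign government 84.8, debt forgiveness received from foreign official creditors 247.4; financial account: increase in resident deposits held at foreign banks 613.6, borrowing by resident firms from foreign banks 1110.5.)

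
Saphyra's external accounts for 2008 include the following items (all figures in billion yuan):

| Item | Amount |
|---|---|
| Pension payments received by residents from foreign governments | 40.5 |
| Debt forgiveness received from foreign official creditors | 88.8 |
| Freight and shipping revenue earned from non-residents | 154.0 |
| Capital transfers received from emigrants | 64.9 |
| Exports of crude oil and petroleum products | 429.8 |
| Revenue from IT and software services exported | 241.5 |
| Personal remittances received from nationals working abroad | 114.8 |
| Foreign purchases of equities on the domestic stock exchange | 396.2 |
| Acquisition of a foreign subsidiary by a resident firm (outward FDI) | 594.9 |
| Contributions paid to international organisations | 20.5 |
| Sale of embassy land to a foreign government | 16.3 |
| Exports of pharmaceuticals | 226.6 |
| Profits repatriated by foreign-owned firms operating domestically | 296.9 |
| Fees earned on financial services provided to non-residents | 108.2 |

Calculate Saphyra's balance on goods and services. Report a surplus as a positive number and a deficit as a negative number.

Goods: 226.6 + 429.8 = 656.4
Services: 241.5 + 154.0 + 108.2 = 503.7
Trade balance = 656.4 + 503.7 = 1160.1
(Excluded from the trade balance — secondary income: pension payments received by residents from foreign governments 40.5, personal remittances received from nationals working abroad 114.8, contributions paid to international organisations 20.5; capital account: debt forgiveness received from foreign official creditors 88.8, capital transfers received from emigrants 64.9, sale of embassy land to a foreign government 16.3; financial account: foreign purchases of equities on the domestic stock exchange 396.2, acquisition of a foreign subsidiary by a resident firm (outward FDI) 594.9; primary income: profits repatriated by foreign-owned firms operating domestically 296.9.)

1160.1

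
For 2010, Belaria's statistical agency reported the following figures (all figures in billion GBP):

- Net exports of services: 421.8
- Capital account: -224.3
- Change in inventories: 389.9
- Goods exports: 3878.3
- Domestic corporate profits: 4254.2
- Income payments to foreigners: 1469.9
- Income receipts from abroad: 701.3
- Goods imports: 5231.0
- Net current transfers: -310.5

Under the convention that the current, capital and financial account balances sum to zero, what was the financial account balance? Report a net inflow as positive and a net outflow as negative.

Goods balance = 3878.3 - 5231.0 = -1352.7
Services balance = 421.8
Trade balance (goods + services) = -1352.7 + 421.8 = -930.9
Net primary income = 701.3 - 1469.9 = -768.6
Net secondary income = -310.5
Current account = -930.9 + (-768.6) + (-310.5) = -2010.0
Financial account = -(-2010.0 + (-224.3)) = 2234.3

2234.3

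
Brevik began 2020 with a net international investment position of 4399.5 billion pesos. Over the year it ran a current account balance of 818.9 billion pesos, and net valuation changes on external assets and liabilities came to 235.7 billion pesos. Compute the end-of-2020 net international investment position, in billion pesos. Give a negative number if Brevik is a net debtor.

5454.1

Change in NIIP = current account + net valuation change = 818.9 + 235.7 = 1054.6
End-of-year NIIP = 4399.5 + 1054.6 = 5454.1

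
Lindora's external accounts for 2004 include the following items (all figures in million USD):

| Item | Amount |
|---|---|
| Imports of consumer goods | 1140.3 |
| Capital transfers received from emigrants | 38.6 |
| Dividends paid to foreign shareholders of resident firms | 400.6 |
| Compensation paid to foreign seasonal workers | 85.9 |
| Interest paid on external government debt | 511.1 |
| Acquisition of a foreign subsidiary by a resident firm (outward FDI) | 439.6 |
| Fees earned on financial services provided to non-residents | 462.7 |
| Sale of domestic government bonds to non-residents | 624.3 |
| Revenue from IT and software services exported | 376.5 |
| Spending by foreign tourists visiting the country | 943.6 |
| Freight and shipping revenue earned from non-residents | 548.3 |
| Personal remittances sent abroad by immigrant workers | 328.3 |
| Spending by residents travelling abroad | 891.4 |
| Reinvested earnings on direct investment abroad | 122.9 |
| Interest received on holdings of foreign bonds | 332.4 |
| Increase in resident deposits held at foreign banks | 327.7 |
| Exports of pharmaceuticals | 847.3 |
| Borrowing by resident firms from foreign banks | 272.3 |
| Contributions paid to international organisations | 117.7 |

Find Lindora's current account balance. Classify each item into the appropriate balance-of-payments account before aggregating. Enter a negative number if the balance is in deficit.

Goods: -1140.3 + 847.3 = -293.0
Services: -891.4 + 376.5 + 548.3 + 943.6 + 462.7 = 1439.7
Primary income: 122.9 - 511.1 + 332.4 - 85.9 - 400.6 = -542.3
Secondary income: -328.3 - 117.7 = -446.0
Current account = (-293.0) + 1439.7 + (-542.3) + (-446.0) = 158.4
(Excluded from the current account — capital account: capital transfers received from emigrants 38.6; financial account: acquisition of a foreign subsidiary by a resident firm (outward FDI) 439.6, sale of domestic government bonds to non-residents 624.3, increase in resident deposits held at foreign banks 327.7, borrowing by resident firms from foreign banks 272.3.)

158.4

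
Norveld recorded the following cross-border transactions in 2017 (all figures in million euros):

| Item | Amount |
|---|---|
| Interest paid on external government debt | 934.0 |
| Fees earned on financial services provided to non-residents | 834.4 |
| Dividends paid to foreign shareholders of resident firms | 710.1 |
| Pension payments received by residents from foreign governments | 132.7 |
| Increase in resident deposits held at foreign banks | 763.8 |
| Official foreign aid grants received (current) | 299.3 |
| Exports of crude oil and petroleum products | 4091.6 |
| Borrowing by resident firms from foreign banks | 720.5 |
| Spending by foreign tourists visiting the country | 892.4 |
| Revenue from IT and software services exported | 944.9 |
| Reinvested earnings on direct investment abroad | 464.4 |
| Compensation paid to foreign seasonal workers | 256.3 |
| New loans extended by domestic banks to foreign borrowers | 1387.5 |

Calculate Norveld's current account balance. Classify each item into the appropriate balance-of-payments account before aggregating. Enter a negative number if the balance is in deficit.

5759.3

Goods: 4091.6
Services: 892.4 + 944.9 + 834.4 = 2671.7
Primary income: -710.1 - 256.3 + 464.4 - 934.0 = -1436.0
Secondary income: 132.7 + 299.3 = 432.0
Current account = 4091.6 + 2671.7 + (-1436.0) + 432.0 = 5759.3
(Excluded from the current account — financial account: increase in resident deposits held at foreign banks 763.8, borrowing by resident firms from foreign banks 720.5, new loans extended by domestic banks to foreign borrowers 1387.5.)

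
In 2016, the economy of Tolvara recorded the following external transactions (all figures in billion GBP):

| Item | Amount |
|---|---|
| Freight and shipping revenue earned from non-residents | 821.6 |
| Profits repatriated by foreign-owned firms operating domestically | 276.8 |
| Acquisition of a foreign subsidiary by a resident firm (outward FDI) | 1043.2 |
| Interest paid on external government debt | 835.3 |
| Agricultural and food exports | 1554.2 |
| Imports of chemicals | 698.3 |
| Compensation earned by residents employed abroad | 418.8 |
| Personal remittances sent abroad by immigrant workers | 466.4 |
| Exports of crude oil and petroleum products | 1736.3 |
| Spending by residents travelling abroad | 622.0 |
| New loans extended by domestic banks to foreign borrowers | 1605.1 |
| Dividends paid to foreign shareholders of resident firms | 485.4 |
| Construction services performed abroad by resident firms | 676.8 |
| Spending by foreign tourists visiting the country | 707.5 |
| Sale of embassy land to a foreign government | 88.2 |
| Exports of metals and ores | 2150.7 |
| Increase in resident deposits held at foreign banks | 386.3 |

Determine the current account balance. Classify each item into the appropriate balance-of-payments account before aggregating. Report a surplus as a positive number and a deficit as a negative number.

4681.7

Goods: 2150.7 + 1736.3 + 1554.2 - 698.3 = 4742.9
Services: 821.6 + 676.8 + 707.5 - 622.0 = 1583.9
Primary income: -485.4 + 418.8 - 835.3 - 276.8 = -1178.7
Secondary income: -466.4
Current account = 4742.9 + 1583.9 + (-1178.7) + (-466.4) = 4681.7
(Excluded from the current account — financial account: acquisition of a foreign subsidiary by a resident firm (outward FDI) 1043.2, new loans extended by domestic banks to foreign borrowers 1605.1, increase in resident deposits held at foreign banks 386.3; capital account: sale of embassy land to a foreign government 88.2.)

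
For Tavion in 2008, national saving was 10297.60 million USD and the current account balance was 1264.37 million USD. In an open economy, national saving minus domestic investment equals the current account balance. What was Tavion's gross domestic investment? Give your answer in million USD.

9033.23

I = S - CA = 10297.60 - 1264.37 = 9033.23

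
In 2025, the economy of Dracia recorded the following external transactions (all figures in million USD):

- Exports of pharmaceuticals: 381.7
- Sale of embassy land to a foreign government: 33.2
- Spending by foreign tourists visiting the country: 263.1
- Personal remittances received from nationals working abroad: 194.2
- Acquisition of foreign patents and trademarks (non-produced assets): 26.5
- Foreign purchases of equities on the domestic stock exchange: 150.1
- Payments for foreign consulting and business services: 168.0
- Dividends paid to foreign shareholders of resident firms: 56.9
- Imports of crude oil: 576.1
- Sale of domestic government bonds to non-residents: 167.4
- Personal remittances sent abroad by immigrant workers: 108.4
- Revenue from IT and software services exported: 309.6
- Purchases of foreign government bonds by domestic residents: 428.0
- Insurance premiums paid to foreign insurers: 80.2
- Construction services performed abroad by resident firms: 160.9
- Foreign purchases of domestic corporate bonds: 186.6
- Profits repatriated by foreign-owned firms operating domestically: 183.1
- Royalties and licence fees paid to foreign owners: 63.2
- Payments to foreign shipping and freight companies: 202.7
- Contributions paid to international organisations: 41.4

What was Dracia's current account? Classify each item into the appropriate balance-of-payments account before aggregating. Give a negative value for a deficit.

Goods: -576.1 + 381.7 = -194.4
Services: 309.6 - 168.0 - 202.7 - 63.2 + 160.9 - 80.2 + 263.1 = 219.5
Primary income: -56.9 - 183.1 = -240.0
Secondary income: -108.4 - 41.4 + 194.2 = 44.4
Current account = (-194.4) + 219.5 + (-240.0) + 44.4 = -170.5
(Excluded from the current account — capital account: sale of embassy land to a foreign government 33.2, acquisition of foreign patents and trademarks (non-produced assets) 26.5; financial account: foreign purchases of equities on the domestic stock exchange 150.1, sale of domestic government bonds to non-residents 167.4, purchases of foreign government bonds by domestic residents 428.0, foreign purchases of domestic corporate bonds 186.6.)

-170.5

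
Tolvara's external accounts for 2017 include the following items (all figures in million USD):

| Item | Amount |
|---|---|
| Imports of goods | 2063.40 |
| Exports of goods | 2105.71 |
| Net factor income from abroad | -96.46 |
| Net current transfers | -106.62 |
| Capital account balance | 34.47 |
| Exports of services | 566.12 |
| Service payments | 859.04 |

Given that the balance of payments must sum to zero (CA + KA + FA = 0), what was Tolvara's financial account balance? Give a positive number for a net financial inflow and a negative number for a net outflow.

Goods balance = 2105.71 - 2063.40 = 42.31
Services balance = 566.12 - 859.04 = -292.92
Trade balance (goods + services) = 42.31 + (-292.92) = -250.61
Net primary income = -96.46
Net secondary income = -106.62
Current account = -250.61 + (-96.46) + (-106.62) = -453.69
Financial account = -(-453.69 + 34.47) = 419.22

419.22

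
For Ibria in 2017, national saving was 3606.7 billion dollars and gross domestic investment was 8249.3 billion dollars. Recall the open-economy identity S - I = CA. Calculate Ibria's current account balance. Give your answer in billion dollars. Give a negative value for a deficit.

CA = S - I = 3606.7 - 8249.3 = -4642.6

-4642.6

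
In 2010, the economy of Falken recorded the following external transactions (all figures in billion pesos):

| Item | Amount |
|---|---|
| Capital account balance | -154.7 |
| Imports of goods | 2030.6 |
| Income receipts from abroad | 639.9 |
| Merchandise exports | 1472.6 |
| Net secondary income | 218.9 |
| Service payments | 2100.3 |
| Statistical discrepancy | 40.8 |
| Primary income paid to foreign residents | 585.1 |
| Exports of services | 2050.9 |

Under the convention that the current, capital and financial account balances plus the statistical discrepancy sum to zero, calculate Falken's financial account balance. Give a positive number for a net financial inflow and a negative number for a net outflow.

447.6

Goods balance = 1472.6 - 2030.6 = -558.0
Services balance = 2050.9 - 2100.3 = -49.4
Trade balance (goods + services) = -558.0 + (-49.4) = -607.4
Net primary income = 639.9 - 585.1 = 54.8
Net secondary income = 218.9
Current account = -607.4 + 54.8 + 218.9 = -333.7
Financial account = -(-333.7 + (-154.7) + 40.8) = 447.6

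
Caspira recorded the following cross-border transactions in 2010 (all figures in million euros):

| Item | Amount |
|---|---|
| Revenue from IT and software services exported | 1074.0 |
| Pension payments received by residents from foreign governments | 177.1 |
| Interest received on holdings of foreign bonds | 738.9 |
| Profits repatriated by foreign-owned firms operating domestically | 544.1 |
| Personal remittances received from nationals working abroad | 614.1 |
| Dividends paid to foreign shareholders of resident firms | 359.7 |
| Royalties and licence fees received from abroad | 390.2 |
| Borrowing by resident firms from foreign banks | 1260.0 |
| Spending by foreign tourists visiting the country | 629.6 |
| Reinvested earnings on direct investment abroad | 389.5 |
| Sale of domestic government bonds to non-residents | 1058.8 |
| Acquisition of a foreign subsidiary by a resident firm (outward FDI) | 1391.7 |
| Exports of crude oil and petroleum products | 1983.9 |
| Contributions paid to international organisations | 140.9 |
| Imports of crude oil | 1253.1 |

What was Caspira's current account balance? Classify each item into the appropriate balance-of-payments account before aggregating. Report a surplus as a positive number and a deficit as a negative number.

3699.5

Goods: -1253.1 + 1983.9 = 730.8
Services: 390.2 + 629.6 + 1074.0 = 2093.8
Primary income: 389.5 + 738.9 - 359.7 - 544.1 = 224.6
Secondary income: -140.9 + 177.1 + 614.1 = 650.3
Current account = 730.8 + 2093.8 + 224.6 + 650.3 = 3699.5
(Excluded from the current account — financial account: borrowing by resident firms from foreign banks 1260.0, sale of domestic government bonds to non-residents 1058.8, acquisition of a foreign subsidiary by a resident firm (outward FDI) 1391.7.)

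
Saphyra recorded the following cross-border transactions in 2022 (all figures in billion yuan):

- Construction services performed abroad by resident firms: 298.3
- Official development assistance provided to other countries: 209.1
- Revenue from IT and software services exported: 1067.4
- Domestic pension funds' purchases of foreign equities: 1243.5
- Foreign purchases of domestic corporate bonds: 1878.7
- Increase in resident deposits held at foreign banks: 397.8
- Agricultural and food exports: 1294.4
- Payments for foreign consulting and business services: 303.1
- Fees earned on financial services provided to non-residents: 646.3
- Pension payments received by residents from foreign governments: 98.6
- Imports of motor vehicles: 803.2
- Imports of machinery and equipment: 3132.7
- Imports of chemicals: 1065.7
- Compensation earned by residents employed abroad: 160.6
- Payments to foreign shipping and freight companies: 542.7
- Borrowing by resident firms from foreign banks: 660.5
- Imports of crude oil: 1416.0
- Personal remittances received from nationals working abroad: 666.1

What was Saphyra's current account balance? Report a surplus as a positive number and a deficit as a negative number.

Goods: -3132.7 - 1416.0 - 803.2 - 1065.7 + 1294.4 = -5123.2
Services: 646.3 - 303.1 + 1067.4 + 298.3 - 542.7 = 1166.2
Primary income: 160.6
Secondary income: 666.1 - 209.1 + 98.6 = 555.6
Current account = (-5123.2) + 1166.2 + 160.6 + 555.6 = -3240.8
(Excluded from the current account — financial account: domestic pension funds' purchases of foreign equities 1243.5, foreign purchases of domestic corporate bonds 1878.7, increase in resident deposits held at foreign banks 397.8, borrowing by resident firms from foreign banks 660.5.)

-3240.8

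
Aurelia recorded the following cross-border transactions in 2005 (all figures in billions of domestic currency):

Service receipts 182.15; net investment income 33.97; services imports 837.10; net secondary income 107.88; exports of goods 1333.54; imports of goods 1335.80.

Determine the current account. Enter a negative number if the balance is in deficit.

-515.36

Goods balance = 1333.54 - 1335.80 = -2.26
Services balance = 182.15 - 837.10 = -654.95
Trade balance (goods + services) = -2.26 + (-654.95) = -657.21
Net primary income = 33.97
Net secondary income = 107.88
Current account = -657.21 + 33.97 + 107.88 = -515.36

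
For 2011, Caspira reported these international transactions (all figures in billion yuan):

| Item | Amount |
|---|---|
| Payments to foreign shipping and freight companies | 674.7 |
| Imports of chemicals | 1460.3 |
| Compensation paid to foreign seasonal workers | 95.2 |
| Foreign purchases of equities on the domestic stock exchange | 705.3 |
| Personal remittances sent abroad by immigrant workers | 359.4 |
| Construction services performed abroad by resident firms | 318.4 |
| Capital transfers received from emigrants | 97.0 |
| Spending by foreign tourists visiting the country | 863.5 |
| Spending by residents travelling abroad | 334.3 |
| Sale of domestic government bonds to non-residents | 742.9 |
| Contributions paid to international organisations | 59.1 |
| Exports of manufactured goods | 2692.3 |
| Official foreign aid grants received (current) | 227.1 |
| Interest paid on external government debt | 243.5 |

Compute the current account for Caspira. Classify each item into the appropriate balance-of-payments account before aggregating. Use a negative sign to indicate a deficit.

874.8

Goods: 2692.3 - 1460.3 = 1232.0
Services: 863.5 + 318.4 - 334.3 - 674.7 = 172.9
Primary income: -243.5 - 95.2 = -338.7
Secondary income: -359.4 - 59.1 + 227.1 = -191.4
Current account = 1232.0 + 172.9 + (-338.7) + (-191.4) = 874.8
(Excluded from the current account — financial account: foreign purchases of equities on the domestic stock exchange 705.3, sale of domestic government bonds to non-residents 742.9; capital account: capital transfers received from emigrants 97.0.)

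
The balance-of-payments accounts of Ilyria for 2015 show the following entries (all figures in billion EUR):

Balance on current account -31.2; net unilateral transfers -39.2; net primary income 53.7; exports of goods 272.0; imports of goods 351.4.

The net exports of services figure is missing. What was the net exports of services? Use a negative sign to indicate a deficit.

33.7

Current account = goods balance + services balance + net primary income + net secondary income
Sum of the known components = -64.9
Net exports of services = CA - (known components) = -31.2 - (-64.9) = 33.7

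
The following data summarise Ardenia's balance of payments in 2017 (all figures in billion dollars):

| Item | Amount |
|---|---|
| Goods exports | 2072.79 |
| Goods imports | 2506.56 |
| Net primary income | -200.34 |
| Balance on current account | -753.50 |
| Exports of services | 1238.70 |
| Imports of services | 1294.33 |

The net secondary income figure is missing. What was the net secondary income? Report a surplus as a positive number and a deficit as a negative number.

Current account = goods balance + services balance + net primary income + net secondary income
Sum of the known components = -689.74
Net secondary income = CA - (known components) = -753.50 - (-689.74) = -63.76

-63.76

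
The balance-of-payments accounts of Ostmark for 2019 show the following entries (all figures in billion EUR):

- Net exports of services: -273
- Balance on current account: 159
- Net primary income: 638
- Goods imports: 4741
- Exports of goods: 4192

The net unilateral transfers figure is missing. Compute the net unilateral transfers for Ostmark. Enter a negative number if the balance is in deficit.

343

Current account = goods balance + services balance + net primary income + net secondary income
Sum of the known components = -184
Net unilateral transfers = CA - (known components) = 159 - (-184) = 343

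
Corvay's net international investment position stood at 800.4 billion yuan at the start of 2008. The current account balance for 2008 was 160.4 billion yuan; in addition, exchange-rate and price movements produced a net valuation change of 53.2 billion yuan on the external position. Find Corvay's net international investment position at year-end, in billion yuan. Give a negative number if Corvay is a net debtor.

Change in NIIP = current account + net valuation change = 160.4 + 53.2 = 213.6
End-of-year NIIP = 800.4 + 213.6 = 1014.0

1014.0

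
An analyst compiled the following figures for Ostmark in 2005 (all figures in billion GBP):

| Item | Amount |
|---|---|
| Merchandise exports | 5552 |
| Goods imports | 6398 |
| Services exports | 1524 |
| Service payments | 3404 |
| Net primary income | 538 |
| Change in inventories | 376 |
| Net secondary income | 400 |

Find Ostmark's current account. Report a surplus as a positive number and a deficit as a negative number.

Goods balance = 5552 - 6398 = -846
Services balance = 1524 - 3404 = -1880
Trade balance (goods + services) = -846 + (-1880) = -2726
Net primary income = 538
Net secondary income = 400
Current account = -2726 + 538 + 400 = -1788

-1788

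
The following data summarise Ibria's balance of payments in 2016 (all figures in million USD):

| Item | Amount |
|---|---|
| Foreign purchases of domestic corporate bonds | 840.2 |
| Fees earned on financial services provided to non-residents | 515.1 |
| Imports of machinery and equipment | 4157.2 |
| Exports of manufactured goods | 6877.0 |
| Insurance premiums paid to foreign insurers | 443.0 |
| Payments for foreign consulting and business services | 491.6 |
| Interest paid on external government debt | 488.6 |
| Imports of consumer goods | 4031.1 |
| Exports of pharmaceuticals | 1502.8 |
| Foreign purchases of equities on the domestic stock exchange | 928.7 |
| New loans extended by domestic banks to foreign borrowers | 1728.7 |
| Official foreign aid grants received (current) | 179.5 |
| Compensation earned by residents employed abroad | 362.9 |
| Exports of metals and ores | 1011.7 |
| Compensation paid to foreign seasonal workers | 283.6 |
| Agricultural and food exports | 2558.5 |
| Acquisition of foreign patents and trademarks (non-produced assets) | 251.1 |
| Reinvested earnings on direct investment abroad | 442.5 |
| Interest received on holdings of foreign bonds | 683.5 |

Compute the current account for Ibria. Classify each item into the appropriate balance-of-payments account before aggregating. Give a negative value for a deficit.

4238.4

Goods: -4031.1 + 1502.8 + 1011.7 - 4157.2 + 6877.0 + 2558.5 = 3761.7
Services: -491.6 + 515.1 - 443.0 = -419.5
Primary income: 442.5 - 283.6 + 362.9 - 488.6 + 683.5 = 716.7
Secondary income: 179.5
Current account = 3761.7 + (-419.5) + 716.7 + 179.5 = 4238.4
(Excluded from the current account — financial account: foreign purchases of domestic corporate bonds 840.2, foreign purchases of equities on the domestic stock exchange 928.7, new loans extended by domestic banks to foreign borrowers 1728.7; capital account: acquisition of foreign patents and trademarks (non-produced assets) 251.1.)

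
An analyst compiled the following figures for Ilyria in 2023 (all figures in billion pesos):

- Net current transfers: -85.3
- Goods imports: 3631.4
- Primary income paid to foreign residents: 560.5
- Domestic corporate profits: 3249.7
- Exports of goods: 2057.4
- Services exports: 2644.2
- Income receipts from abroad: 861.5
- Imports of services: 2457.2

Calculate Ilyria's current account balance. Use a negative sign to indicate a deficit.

-1171.3

Goods balance = 2057.4 - 3631.4 = -1574.0
Services balance = 2644.2 - 2457.2 = 187.0
Trade balance (goods + services) = -1574.0 + 187.0 = -1387.0
Net primary income = 861.5 - 560.5 = 301.0
Net secondary income = -85.3
Current account = -1387.0 + 301.0 + (-85.3) = -1171.3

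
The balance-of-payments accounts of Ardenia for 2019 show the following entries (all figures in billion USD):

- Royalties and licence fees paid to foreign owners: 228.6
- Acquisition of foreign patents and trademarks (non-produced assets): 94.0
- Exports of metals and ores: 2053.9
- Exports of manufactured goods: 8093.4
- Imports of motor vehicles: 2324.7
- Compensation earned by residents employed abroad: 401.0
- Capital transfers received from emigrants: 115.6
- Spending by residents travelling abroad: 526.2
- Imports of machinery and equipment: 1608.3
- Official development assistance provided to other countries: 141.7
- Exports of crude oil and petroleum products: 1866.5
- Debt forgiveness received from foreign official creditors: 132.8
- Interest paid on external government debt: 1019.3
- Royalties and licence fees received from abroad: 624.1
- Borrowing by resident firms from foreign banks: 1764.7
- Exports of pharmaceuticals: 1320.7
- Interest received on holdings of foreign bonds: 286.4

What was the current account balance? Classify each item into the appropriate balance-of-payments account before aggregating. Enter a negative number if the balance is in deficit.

Goods: 1866.5 - 1608.3 + 2053.9 + 1320.7 - 2324.7 + 8093.4 = 9401.5
Services: -526.2 - 228.6 + 624.1 = -130.7
Primary income: 401.0 - 1019.3 + 286.4 = -331.9
Secondary income: -141.7
Current account = 9401.5 + (-130.7) + (-331.9) + (-141.7) = 8797.2
(Excluded from the current account — capital account: acquisition of foreign patents and trademarks (non-produced assets) 94.0, capital transfers received from emigrants 115.6, debt forgiveness received from foreign official creditors 132.8; financial account: borrowing by resident firms from foreign banks 1764.7.)

8797.2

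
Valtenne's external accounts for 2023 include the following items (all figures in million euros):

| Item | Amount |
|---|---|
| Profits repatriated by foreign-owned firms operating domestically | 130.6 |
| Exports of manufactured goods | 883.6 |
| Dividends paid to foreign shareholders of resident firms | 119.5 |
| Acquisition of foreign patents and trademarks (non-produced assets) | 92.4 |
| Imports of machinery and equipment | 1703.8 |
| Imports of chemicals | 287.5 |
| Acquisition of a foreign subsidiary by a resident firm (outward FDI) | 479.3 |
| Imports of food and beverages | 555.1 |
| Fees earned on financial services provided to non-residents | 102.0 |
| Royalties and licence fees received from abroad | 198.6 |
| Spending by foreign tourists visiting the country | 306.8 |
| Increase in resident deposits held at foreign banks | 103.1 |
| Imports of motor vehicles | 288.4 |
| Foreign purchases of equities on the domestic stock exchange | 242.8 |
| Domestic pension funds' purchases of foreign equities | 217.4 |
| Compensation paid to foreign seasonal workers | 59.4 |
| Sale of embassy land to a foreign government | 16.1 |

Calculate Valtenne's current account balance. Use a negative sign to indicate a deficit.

-1653.3

Goods: 883.6 - 555.1 - 287.5 - 288.4 - 1703.8 = -1951.2
Services: 306.8 + 198.6 + 102.0 = 607.4
Primary income: -59.4 - 119.5 - 130.6 = -309.5
Current account = (-1951.2) + 607.4 + (-309.5) = -1653.3
(Excluded from the current account — capital account: acquisition of foreign patents and trademarks (non-produced assets) 92.4, sale of embassy land to a foreign government 16.1; financial account: acquisition of a foreign subsidiary by a resident firm (outward FDI) 479.3, increase in resident deposits held at foreign banks 103.1, foreign purchases of equities on the domestic stock exchange 242.8, domestic pension funds' purchases of foreign equities 217.4.)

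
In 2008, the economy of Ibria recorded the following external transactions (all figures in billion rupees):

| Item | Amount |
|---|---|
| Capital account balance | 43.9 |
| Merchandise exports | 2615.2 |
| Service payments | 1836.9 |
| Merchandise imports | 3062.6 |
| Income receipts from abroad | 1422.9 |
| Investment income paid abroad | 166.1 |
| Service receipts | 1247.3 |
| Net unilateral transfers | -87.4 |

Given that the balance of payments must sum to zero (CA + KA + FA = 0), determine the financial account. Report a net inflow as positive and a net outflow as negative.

-176.3

Goods balance = 2615.2 - 3062.6 = -447.4
Services balance = 1247.3 - 1836.9 = -589.6
Trade balance (goods + services) = -447.4 + (-589.6) = -1037.0
Net primary income = 1422.9 - 166.1 = 1256.8
Net secondary income = -87.4
Current account = -1037.0 + 1256.8 + (-87.4) = 132.4
Financial account = -(132.4 + 43.9) = -176.3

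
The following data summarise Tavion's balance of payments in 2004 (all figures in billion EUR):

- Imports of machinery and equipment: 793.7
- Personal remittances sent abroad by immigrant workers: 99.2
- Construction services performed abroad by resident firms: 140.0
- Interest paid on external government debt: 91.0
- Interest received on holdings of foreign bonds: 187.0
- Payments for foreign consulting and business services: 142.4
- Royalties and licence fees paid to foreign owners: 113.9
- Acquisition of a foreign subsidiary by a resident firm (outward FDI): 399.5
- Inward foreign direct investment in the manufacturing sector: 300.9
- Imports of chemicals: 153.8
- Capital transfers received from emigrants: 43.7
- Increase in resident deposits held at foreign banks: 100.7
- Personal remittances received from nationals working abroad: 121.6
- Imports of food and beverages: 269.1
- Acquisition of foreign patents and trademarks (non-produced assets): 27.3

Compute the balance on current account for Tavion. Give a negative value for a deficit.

Goods: -793.7 - 153.8 - 269.1 = -1216.6
Services: -113.9 + 140.0 - 142.4 = -116.3
Primary income: 187.0 - 91.0 = 96.0
Secondary income: 121.6 - 99.2 = 22.4
Current account = (-1216.6) + (-116.3) + 96.0 + 22.4 = -1214.5
(Excluded from the current account — financial account: acquisition of a foreign subsidiary by a resident firm (outward FDI) 399.5, inward foreign direct investment in the manufacturing sector 300.9, increase in resident deposits held at foreign banks 100.7; capital account: capital transfers received from emigrants 43.7, acquisition of foreign patents and trademarks (non-produced assets) 27.3.)

-1214.5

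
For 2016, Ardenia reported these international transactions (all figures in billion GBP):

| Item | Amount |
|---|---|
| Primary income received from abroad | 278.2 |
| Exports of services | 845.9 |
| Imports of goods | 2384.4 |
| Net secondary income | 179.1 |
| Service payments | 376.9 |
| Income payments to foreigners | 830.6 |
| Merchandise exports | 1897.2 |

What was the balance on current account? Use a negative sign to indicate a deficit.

-391.5

Goods balance = 1897.2 - 2384.4 = -487.2
Services balance = 845.9 - 376.9 = 469.0
Trade balance (goods + services) = -487.2 + 469.0 = -18.2
Net primary income = 278.2 - 830.6 = -552.4
Net secondary income = 179.1
Current account = -18.2 + (-552.4) + 179.1 = -391.5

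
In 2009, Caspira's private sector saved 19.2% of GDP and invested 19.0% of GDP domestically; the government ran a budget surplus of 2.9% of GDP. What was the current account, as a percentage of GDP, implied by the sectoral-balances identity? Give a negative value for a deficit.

By the sectoral-balances identity, CA = (S_private - I) + (T - G).
Private balance = 19.2 - 19.0 = 0.2
Government balance (T - G) = 2.9
CA = 0.2 + 2.9 = 3.1

3.1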